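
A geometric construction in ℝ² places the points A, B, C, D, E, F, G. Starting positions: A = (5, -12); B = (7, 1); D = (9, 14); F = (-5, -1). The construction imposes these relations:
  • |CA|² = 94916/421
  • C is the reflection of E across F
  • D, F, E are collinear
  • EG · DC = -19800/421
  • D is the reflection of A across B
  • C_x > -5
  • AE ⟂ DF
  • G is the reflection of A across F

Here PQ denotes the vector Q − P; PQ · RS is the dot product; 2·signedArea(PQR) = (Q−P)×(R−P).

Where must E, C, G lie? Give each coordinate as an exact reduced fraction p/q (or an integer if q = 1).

1. E_x = -2455/421  [D, F, E are collinear ∩ AE ⟂ DF]
2. E_y = -796/421  [D, F, E are collinear ∩ AE ⟂ DF]
   → E = (-2455/421, -796/421)
3. C_x = -1755/421  [C is the reflection of E across F]
4. C_y = -46/421  [C is the reflection of E across F]
   → C = (-1755/421, -46/421)
5. G_x = -15  [G is the reflection of A across F]
6. G_y = 10  [G is the reflection of A across F]
   → G = (-15, 10)

C = (-1755/421, -46/421)
E = (-2455/421, -796/421)
G = (-15, 10)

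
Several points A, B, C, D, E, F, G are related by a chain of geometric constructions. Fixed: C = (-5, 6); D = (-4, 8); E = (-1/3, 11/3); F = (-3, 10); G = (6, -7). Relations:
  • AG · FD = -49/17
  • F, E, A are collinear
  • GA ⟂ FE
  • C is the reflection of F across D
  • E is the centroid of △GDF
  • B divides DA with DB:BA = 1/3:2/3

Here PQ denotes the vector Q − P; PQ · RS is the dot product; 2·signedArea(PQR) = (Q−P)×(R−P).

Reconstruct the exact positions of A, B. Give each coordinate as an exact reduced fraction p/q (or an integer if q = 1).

A = (377/85, -651/85)
B = (-101/85, 709/255)

1. A_x = 377/85  [F, E, A are collinear ∩ GA ⟂ FE]
2. A_y = -651/85  [F, E, A are collinear ∩ GA ⟂ FE]
   → A = (377/85, -651/85)
3. B_x = -101/85  [B divides DA with DB:BA = 1/3:2/3]
4. B_y = 709/255  [B divides DA with DB:BA = 1/3:2/3]
   → B = (-101/85, 709/255)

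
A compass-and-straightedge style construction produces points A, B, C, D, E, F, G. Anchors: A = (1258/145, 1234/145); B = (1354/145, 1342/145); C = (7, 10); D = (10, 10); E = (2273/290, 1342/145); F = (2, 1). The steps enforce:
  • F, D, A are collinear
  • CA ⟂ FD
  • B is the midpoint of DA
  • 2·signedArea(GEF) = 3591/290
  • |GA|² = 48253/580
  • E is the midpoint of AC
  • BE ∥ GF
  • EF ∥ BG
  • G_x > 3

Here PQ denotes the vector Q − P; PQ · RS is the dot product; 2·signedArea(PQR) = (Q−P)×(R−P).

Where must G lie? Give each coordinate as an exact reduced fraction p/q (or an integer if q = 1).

G = (7/2, 1)

1. G_x = 7/2  [BE ∥ GF ∩ EF ∥ BG]
2. G_y = 1  [BE ∥ GF ∩ EF ∥ BG]
   → G = (7/2, 1)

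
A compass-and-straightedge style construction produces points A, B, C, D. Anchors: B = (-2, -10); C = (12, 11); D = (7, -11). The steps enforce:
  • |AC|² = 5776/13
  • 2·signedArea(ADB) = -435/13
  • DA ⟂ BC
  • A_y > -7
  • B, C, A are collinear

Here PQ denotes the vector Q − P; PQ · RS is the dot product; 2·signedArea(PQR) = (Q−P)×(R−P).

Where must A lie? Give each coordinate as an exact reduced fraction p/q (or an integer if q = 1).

1. A_x = 4/13  [B, C, A are collinear ∩ DA ⟂ BC]
2. A_y = -85/13  [B, C, A are collinear ∩ DA ⟂ BC]
   → A = (4/13, -85/13)

A = (4/13, -85/13)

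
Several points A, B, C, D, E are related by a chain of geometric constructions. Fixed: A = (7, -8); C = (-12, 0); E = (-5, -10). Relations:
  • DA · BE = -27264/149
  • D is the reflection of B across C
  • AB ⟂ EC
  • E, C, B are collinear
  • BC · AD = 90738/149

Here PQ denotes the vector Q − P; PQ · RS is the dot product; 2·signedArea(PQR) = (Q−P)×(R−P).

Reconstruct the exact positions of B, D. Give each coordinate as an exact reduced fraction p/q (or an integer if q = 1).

B = (-297/149, -2130/149)
D = (-3279/149, 2130/149)

1. B_x = -297/149  [E, C, B are collinear ∩ AB ⟂ EC]
2. B_y = -2130/149  [E, C, B are collinear ∩ AB ⟂ EC]
   → B = (-297/149, -2130/149)
3. D_x = -3279/149  [D is the reflection of B across C]
4. D_y = 2130/149  [D is the reflection of B across C]
   → D = (-3279/149, 2130/149)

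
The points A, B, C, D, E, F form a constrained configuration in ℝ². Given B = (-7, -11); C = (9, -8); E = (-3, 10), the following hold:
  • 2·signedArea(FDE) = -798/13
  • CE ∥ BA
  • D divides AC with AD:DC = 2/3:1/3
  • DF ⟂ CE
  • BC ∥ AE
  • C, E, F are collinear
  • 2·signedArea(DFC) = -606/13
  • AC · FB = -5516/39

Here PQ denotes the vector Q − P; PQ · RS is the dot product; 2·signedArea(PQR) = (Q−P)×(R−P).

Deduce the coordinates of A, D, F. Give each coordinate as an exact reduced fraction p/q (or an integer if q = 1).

A = (-19, 7)
D = (-1/3, -3)
F = (149/39, -3/13)

1. A_x = -19  [BC ∥ AE ∩ CE ∥ BA]
2. A_y = 7  [BC ∥ AE ∩ CE ∥ BA]
   → A = (-19, 7)
3. D_x = -1/3  [D divides AC with AD:DC = 2/3:1/3]
4. D_y = -3  [D divides AC with AD:DC = 2/3:1/3]
   → D = (-1/3, -3)
5. F_x = 149/39  [C, E, F are collinear ∩ DF ⟂ CE]
6. F_y = -3/13  [C, E, F are collinear ∩ DF ⟂ CE]
   → F = (149/39, -3/13)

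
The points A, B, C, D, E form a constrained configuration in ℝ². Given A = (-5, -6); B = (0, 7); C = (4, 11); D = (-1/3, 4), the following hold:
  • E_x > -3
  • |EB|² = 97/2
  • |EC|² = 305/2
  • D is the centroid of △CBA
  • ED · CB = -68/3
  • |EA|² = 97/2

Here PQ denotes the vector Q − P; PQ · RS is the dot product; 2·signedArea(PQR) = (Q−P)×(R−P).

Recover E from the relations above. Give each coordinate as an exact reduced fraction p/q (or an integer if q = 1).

E = (-5/2, 1/2)

1. E_x = -5/2  [line 4·x + 4·y + 8 = 0 ∩ |EB|² = 97/2]
2. E_y = 1/2  [line 4·x + 4·y + 8 = 0 ∩ |EB|² = 97/2]
   → E = (-5/2, 1/2)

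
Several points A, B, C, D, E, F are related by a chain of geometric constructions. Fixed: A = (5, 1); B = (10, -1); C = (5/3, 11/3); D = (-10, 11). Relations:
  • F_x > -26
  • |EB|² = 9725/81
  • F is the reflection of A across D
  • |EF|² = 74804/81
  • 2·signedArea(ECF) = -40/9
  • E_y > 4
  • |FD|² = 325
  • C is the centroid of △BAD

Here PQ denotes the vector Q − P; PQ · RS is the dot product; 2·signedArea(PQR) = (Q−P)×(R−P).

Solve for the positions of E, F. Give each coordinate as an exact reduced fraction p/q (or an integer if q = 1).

1. F_x = -25  [F is the reflection of A across D]
2. F_y = 21  [F is the reflection of A across D]
   → F = (-25, 21)
3. E_x = 5/9  [line -52/3·x + -80/3·y + 1180/9 = 0 ∩ |EB|² = 9725/81]
4. E_y = 41/9  [line -52/3·x + -80/3·y + 1180/9 = 0 ∩ |EB|² = 9725/81]
   → E = (5/9, 41/9)

E = (5/9, 41/9)
F = (-25, 21)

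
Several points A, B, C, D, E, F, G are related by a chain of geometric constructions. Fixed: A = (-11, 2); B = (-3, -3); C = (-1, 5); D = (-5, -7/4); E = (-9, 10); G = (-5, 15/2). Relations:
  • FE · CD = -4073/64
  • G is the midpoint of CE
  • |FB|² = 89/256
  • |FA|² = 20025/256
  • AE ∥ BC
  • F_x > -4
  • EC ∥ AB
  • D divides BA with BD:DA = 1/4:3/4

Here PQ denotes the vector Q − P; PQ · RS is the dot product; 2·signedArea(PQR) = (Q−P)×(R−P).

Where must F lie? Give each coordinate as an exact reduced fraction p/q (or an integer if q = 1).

1. F_x = -7/2  [line 4·x + 27/4·y + 2057/64 = 0 ∩ |FA|² = 20025/256]
2. F_y = -43/16  [line 4·x + 27/4·y + 2057/64 = 0 ∩ |FA|² = 20025/256]
   → F = (-7/2, -43/16)

F = (-7/2, -43/16)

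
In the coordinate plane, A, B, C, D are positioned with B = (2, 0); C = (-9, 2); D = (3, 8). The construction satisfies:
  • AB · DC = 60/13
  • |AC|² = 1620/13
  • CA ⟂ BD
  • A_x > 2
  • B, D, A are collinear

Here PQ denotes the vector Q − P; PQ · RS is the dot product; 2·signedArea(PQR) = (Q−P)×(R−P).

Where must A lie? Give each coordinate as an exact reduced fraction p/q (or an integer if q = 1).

A = (27/13, 8/13)

1. A_x = 27/13  [B, D, A are collinear ∩ CA ⟂ BD]
2. A_y = 8/13  [B, D, A are collinear ∩ CA ⟂ BD]
   → A = (27/13, 8/13)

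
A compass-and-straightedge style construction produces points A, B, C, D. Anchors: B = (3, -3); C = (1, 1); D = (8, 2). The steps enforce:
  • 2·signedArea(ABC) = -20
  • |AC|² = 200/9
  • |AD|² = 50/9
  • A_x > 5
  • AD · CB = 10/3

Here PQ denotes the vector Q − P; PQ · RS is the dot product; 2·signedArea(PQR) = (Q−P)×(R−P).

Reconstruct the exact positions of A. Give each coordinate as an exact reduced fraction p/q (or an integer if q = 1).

A = (17/3, 5/3)

1. A_x = 17/3  [2·signedArea(ABC) = -20 ∩ AD · CB = 10/3]
2. A_y = 5/3  [2·signedArea(ABC) = -20 ∩ AD · CB = 10/3]
   → A = (17/3, 5/3)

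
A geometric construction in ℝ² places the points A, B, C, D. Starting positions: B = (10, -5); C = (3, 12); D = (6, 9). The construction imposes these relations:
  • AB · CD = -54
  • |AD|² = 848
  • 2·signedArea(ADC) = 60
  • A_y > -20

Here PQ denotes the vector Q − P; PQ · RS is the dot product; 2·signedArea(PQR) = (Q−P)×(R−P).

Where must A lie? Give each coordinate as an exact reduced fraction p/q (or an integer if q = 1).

A = (14, -19)

1. A_x = 14  [2·signedArea(ADC) = 60 ∩ AB · CD = -54]
2. A_y = -19  [2·signedArea(ADC) = 60 ∩ AB · CD = -54]
   → A = (14, -19)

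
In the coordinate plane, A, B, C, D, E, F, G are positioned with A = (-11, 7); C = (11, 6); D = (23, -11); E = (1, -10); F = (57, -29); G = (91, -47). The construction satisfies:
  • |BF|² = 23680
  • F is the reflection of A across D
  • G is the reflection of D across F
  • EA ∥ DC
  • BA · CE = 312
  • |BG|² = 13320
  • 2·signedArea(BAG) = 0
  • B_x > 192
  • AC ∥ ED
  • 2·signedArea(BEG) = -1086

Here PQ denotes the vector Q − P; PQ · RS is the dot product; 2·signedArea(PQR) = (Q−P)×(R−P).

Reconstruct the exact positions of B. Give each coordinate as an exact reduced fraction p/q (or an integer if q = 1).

B = (193, -101)

1. B_x = 193  [2·signedArea(BAG) = 0 ∩ BA · CE = 312]
2. B_y = -101  [2·signedArea(BAG) = 0 ∩ BA · CE = 312]
   → B = (193, -101)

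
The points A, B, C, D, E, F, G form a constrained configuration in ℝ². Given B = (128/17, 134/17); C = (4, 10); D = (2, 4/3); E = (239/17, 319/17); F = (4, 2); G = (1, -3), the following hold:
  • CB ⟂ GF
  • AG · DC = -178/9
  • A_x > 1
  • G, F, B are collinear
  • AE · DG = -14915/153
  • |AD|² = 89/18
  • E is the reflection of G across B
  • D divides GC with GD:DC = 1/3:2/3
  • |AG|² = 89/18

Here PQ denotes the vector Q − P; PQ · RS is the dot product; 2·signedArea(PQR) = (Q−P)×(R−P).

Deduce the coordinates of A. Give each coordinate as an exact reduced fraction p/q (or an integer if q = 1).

A = (3/2, -5/6)

1. A_x = 3/2  [line -2·x + -26/3·y + -38/9 = 0 ∩ |AD|² = 89/18]
2. A_y = -5/6  [line -2·x + -26/3·y + -38/9 = 0 ∩ |AD|² = 89/18]
   → A = (3/2, -5/6)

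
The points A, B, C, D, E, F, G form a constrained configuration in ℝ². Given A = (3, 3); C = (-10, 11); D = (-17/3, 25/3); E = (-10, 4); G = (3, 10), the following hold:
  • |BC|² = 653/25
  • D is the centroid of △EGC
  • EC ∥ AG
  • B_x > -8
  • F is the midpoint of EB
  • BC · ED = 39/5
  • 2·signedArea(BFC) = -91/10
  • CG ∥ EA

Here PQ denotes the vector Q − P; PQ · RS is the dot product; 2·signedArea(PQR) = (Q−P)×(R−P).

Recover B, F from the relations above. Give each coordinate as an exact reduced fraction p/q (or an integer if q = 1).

B = (-37/5, 33/5)
F = (-87/10, 53/10)

1. B_x = -37/5  [line -13/3·x + -13/3·y + -52/15 = 0 ∩ |BC|² = 653/25]
2. B_y = 33/5  [line -13/3·x + -13/3·y + -52/15 = 0 ∩ |BC|² = 653/25]
   → B = (-37/5, 33/5)
3. F_x = -87/10  [2·signedArea(BFC) = -91/10 ∩ F is the midpoint of EB]
4. F_y = 53/10  [2·signedArea(BFC) = -91/10 ∩ F is the midpoint of EB]
   → F = (-87/10, 53/10)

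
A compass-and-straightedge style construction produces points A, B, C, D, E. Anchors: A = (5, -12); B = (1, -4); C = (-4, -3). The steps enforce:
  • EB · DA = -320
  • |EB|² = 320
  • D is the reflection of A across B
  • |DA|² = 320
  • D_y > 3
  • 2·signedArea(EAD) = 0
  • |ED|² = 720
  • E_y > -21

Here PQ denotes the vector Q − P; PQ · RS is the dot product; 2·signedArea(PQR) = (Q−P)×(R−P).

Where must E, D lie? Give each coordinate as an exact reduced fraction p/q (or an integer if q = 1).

D = (-3, 4)
E = (9, -20)

1. D_x = -3  [D is the reflection of A across B]
2. D_y = 4  [D is the reflection of A across B]
   → D = (-3, 4)
3. E_x = 9  [2·signedArea(EAD) = 0 ∩ EB · DA = -320]
4. E_y = -20  [2·signedArea(EAD) = 0 ∩ EB · DA = -320]
   → E = (9, -20)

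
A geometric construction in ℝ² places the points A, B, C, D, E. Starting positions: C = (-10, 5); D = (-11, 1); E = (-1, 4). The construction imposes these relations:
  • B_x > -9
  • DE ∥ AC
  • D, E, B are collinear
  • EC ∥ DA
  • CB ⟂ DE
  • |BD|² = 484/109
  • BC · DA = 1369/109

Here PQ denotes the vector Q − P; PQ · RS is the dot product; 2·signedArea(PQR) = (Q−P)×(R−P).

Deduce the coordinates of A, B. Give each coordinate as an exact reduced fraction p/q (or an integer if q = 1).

1. A_x = -20  [DE ∥ AC ∩ EC ∥ DA]
2. A_y = 2  [DE ∥ AC ∩ EC ∥ DA]
   → A = (-20, 2)
3. B_x = -979/109  [D, E, B are collinear ∩ CB ⟂ DE]
4. B_y = 175/109  [D, E, B are collinear ∩ CB ⟂ DE]
   → B = (-979/109, 175/109)

A = (-20, 2)
B = (-979/109, 175/109)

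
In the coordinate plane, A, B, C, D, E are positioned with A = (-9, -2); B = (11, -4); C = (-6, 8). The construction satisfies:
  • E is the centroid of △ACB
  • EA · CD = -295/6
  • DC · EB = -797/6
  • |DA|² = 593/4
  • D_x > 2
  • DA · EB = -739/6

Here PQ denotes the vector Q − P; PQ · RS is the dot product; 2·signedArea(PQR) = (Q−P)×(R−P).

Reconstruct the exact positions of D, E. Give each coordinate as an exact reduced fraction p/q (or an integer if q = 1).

1. E_x = -4/3  [E is the centroid of △ACB]
2. E_y = 2/3  [E is the centroid of △ACB]
   → E = (-4/3, 2/3)
3. D_x = 5/2  [DA · EB = -739/6 ∩ EA · CD = -295/6]
4. D_y = 2  [DA · EB = -739/6 ∩ EA · CD = -295/6]
   → D = (5/2, 2)

D = (5/2, 2)
E = (-4/3, 2/3)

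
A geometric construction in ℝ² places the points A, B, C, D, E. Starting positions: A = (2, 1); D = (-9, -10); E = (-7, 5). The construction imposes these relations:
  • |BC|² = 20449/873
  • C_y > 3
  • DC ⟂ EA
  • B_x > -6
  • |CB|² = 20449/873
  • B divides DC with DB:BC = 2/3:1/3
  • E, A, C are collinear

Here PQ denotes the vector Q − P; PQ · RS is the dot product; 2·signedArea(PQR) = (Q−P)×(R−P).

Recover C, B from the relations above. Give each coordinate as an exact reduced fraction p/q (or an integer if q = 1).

1. C_x = -301/97  [E, A, C are collinear ∩ DC ⟂ EA]
2. C_y = 317/97  [E, A, C are collinear ∩ DC ⟂ EA]
   → C = (-301/97, 317/97)
3. B_x = -1475/291  [B divides DC with DB:BC = 2/3:1/3]
4. B_y = -112/97  [B divides DC with DB:BC = 2/3:1/3]
   → B = (-1475/291, -112/97)

B = (-1475/291, -112/97)
C = (-301/97, 317/97)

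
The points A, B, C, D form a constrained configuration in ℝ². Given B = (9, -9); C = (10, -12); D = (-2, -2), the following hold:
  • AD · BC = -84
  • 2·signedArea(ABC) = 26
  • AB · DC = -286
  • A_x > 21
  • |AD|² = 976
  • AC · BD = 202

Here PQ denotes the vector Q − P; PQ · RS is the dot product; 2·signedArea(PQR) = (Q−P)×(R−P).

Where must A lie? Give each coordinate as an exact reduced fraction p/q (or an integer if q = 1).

A = (22, -22)

1. A_x = 22  [AB · DC = -286 ∩ 2·signedArea(ABC) = 26]
2. A_y = -22  [AB · DC = -286 ∩ 2·signedArea(ABC) = 26]
   → A = (22, -22)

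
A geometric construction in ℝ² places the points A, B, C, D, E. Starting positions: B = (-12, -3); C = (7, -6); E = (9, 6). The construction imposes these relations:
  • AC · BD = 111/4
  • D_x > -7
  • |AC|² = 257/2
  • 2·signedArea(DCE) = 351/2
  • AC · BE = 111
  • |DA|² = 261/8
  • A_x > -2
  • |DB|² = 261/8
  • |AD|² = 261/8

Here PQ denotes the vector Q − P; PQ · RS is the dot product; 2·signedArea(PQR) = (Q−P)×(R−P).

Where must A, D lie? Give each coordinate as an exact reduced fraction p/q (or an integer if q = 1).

1. D_x = -27/4  [line -12·x + 2·y + -159/2 = 0 ∩ |DB|² = 261/8]
2. D_y = -3/4  [line -12·x + 2·y + -159/2 = 0 ∩ |DB|² = 261/8]
   → D = (-27/4, -3/4)
3. A_x = -3/2  [line -21/4·x + -9/4·y + -9/2 = 0 ∩ |AD|² = 261/8]
4. A_y = 3/2  [line -21/4·x + -9/4·y + -9/2 = 0 ∩ |AD|² = 261/8]
   → A = (-3/2, 3/2)

A = (-3/2, 3/2)
D = (-27/4, -3/4)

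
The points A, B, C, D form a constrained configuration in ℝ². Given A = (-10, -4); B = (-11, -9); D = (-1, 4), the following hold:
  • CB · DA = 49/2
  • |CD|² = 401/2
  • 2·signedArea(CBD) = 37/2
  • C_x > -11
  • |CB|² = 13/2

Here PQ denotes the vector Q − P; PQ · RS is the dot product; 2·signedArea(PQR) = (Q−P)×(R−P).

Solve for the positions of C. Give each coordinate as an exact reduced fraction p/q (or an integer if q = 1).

1. C_x = -21/2  [2·signedArea(CBD) = 37/2 ∩ CB · DA = 49/2]
2. C_y = -13/2  [2·signedArea(CBD) = 37/2 ∩ CB · DA = 49/2]
   → C = (-21/2, -13/2)

C = (-21/2, -13/2)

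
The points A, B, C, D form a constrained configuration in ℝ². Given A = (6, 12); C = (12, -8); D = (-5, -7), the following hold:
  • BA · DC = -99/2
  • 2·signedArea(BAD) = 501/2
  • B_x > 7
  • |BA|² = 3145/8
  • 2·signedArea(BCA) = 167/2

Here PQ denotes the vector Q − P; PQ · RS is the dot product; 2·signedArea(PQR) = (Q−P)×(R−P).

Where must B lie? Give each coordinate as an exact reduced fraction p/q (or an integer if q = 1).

B = (31/4, -31/4)

1. B_x = 31/4  [2·signedArea(BCA) = 167/2 ∩ 2·signedArea(BAD) = 501/2]
2. B_y = -31/4  [2·signedArea(BCA) = 167/2 ∩ 2·signedArea(BAD) = 501/2]
   → B = (31/4, -31/4)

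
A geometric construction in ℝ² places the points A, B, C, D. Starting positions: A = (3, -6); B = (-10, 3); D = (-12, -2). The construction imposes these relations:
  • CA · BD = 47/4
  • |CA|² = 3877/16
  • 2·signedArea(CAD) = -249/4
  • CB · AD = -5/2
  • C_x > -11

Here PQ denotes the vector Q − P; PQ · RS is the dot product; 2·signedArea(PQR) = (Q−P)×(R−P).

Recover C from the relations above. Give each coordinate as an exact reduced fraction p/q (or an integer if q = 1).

1. C_x = -21/2  [CB · AD = -5/2 ∩ 2·signedArea(CAD) = -249/4]
2. C_y = 7/4  [CB · AD = -5/2 ∩ 2·signedArea(CAD) = -249/4]
   → C = (-21/2, 7/4)

C = (-21/2, 7/4)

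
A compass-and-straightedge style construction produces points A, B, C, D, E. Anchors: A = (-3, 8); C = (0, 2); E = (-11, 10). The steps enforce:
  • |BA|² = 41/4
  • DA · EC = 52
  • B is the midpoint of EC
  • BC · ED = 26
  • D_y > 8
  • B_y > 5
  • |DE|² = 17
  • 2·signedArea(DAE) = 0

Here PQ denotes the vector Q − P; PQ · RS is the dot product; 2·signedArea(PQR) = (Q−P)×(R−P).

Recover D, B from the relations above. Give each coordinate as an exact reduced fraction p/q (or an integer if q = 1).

1. D_x = -7  [2·signedArea(DAE) = 0 ∩ DA · EC = 52]
2. D_y = 9  [2·signedArea(DAE) = 0 ∩ DA · EC = 52]
   → D = (-7, 9)
3. B_x = -11/2  [B is the midpoint of EC]
4. B_y = 6  [B is the midpoint of EC]
   → B = (-11/2, 6)

B = (-11/2, 6)
D = (-7, 9)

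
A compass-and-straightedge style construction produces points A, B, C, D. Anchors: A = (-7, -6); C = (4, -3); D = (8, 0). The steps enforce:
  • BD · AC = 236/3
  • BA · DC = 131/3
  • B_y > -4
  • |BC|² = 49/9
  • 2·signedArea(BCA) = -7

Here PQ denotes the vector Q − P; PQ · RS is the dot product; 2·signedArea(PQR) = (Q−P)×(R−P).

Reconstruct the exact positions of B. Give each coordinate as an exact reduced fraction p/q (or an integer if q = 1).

B = (5/3, -3)

1. B_x = 5/3  [BA · DC = 131/3 ∩ BD · AC = 236/3]
2. B_y = -3  [BA · DC = 131/3 ∩ BD · AC = 236/3]
   → B = (5/3, -3)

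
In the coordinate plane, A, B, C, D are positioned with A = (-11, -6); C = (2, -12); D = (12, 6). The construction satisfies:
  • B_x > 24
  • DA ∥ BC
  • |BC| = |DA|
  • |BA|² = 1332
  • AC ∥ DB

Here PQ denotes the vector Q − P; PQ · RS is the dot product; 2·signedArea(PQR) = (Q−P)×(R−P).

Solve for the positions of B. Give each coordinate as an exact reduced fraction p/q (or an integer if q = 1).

1. B_x = 25  [DA ∥ BC ∩ AC ∥ DB]
2. B_y = 0  [DA ∥ BC ∩ AC ∥ DB]
   → B = (25, 0)

B = (25, 0)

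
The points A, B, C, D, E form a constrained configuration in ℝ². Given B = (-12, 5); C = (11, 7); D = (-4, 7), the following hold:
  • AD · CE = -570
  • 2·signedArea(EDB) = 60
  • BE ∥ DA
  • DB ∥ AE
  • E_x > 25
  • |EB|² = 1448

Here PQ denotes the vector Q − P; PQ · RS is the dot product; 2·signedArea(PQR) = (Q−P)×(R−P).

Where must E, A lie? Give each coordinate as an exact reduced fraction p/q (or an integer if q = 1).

A = (34, 9)
E = (26, 7)

1. E_x = 26  [line 2·x + -8·y + 4 = 0 ∩ |EB|² = 1448]
2. E_y = 7  [line 2·x + -8·y + 4 = 0 ∩ |EB|² = 1448]
   → E = (26, 7)
3. A_x = 34  [DB ∥ AE ∩ BE ∥ DA]
4. A_y = 9  [DB ∥ AE ∩ BE ∥ DA]
   → A = (34, 9)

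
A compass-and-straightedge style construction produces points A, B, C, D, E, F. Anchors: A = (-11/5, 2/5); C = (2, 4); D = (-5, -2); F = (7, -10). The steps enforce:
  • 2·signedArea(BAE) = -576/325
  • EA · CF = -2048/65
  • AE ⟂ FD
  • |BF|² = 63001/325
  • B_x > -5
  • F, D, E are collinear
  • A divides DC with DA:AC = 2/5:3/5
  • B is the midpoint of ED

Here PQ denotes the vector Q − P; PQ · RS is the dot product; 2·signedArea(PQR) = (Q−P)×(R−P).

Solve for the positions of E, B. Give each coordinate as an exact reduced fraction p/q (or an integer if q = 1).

1. E_x = -271/65  [F, D, E are collinear ∩ AE ⟂ FD]
2. E_y = -166/65  [F, D, E are collinear ∩ AE ⟂ FD]
   → E = (-271/65, -166/65)
3. B_x = -298/65  [B is the midpoint of ED]
4. B_y = -148/65  [B is the midpoint of ED]
   → B = (-298/65, -148/65)

B = (-298/65, -148/65)
E = (-271/65, -166/65)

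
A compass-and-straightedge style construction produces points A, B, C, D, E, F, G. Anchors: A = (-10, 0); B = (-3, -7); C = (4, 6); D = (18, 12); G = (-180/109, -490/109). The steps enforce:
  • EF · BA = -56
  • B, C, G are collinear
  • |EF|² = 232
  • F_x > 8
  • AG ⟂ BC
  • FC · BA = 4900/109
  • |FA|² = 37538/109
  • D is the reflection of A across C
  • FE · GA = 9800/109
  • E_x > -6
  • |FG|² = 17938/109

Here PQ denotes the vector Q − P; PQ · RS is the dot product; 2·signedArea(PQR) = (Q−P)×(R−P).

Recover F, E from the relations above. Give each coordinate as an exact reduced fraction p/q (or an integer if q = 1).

E = (-635/109, -245/109)
F = (891/109, 409/109)

1. F_x = 891/109  [line 7·x + -7·y + -3374/109 = 0 ∩ |FG|² = 17938/109]
2. F_y = 409/109  [line 7·x + -7·y + -3374/109 = 0 ∩ |FG|² = 17938/109]
   → F = (891/109, 409/109)
3. E_x = -635/109  [EF · BA = -56 ∩ FE · GA = 9800/109]
4. E_y = -245/109  [EF · BA = -56 ∩ FE · GA = 9800/109]
   → E = (-635/109, -245/109)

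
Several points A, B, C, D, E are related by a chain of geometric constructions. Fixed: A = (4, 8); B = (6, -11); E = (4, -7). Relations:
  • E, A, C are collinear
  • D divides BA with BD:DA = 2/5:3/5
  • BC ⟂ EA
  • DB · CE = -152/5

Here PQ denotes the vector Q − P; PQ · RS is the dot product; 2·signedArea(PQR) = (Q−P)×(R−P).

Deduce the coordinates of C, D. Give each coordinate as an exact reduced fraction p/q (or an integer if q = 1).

1. C_x = 4  [E, A, C are collinear ∩ BC ⟂ EA]
2. C_y = -11  [E, A, C are collinear ∩ BC ⟂ EA]
   → C = (4, -11)
3. D_x = 26/5  [D divides BA with BD:DA = 2/5:3/5]
4. D_y = -17/5  [D divides BA with BD:DA = 2/5:3/5]
   → D = (26/5, -17/5)

C = (4, -11)
D = (26/5, -17/5)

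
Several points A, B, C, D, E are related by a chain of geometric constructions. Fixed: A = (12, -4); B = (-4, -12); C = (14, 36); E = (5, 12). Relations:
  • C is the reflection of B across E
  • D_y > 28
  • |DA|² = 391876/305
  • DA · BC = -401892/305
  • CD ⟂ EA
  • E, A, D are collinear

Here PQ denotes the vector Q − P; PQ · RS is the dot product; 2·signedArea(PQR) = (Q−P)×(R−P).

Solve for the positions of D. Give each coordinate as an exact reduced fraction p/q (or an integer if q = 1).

D = (-722/305, 8796/305)

1. D_x = -722/305  [E, A, D are collinear ∩ CD ⟂ EA]
2. D_y = 8796/305  [E, A, D are collinear ∩ CD ⟂ EA]
   → D = (-722/305, 8796/305)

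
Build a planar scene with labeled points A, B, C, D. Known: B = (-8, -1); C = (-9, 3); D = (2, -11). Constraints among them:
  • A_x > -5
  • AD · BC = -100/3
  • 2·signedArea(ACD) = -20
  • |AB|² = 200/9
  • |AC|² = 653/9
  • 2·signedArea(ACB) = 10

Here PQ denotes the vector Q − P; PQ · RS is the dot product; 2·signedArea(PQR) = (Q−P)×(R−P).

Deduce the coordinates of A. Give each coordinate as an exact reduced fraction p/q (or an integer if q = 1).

A = (-14/3, -13/3)

1. A_x = -14/3  [2·signedArea(ACD) = -20 ∩ AD · BC = -100/3]
2. A_y = -13/3  [2·signedArea(ACD) = -20 ∩ AD · BC = -100/3]
   → A = (-14/3, -13/3)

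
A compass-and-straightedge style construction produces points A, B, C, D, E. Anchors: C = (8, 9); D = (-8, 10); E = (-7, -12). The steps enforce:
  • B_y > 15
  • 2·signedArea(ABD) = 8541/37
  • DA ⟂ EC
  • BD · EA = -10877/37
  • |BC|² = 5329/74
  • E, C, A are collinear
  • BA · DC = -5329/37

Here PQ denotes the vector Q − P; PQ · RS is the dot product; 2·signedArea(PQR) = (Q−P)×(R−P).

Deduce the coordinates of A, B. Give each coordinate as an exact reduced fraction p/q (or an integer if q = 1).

1. A_x = 227/74  [E, C, A are collinear ∩ DA ⟂ EC]
2. A_y = 155/74  [E, C, A are collinear ∩ DA ⟂ EC]
   → A = (227/74, 155/74)
3. B_x = 957/74  [BA · DC = -5329/37 ∩ 2·signedArea(ABD) = 8541/37]
4. B_y = 1177/74  [BA · DC = -5329/37 ∩ 2·signedArea(ABD) = 8541/37]
   → B = (957/74, 1177/74)

A = (227/74, 155/74)
B = (957/74, 1177/74)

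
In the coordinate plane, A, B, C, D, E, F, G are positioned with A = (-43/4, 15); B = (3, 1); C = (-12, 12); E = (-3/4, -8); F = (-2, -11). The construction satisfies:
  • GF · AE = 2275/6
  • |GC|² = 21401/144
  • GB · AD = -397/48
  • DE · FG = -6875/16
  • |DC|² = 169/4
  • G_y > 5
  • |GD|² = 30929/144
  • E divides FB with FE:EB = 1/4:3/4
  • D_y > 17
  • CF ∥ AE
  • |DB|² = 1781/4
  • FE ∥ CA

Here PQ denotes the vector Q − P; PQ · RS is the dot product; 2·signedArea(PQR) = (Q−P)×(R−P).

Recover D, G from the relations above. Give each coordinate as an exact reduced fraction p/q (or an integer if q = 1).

1. G_x = -19/12  [line -10·x + 23·y + -877/6 = 0 ∩ |GC|² = 21401/144]
2. G_y = 17/3  [line -10·x + 23·y + -877/6 = 0 ∩ |GC|² = 21401/144]
   → G = (-19/12, 17/3)
3. D_x = -19/2  [DE · FG = -6875/16 ∩ GB · AD = -397/48]
4. D_y = 18  [DE · FG = -6875/16 ∩ GB · AD = -397/48]
   → D = (-19/2, 18)

D = (-19/2, 18)
G = (-19/12, 17/3)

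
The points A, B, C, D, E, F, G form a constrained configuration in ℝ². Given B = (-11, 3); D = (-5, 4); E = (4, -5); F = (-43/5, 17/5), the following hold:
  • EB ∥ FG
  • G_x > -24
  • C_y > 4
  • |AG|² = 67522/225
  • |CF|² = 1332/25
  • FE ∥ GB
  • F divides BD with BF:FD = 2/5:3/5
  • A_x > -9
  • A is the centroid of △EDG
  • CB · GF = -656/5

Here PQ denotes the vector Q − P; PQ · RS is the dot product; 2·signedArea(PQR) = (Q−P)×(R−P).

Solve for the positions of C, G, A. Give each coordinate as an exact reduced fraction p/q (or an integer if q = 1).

A = (-41/5, 52/15)
C = (-7/5, 23/5)
G = (-118/5, 57/5)

1. G_x = -118/5  [FE ∥ GB ∩ EB ∥ FG]
2. G_y = 57/5  [FE ∥ GB ∩ EB ∥ FG]
   → G = (-118/5, 57/5)
3. A_x = -41/5  [A is the centroid of △EDG]
4. A_y = 52/15  [A is the centroid of △EDG]
   → A = (-41/5, 52/15)
5. C_x = -7/5  [line -15·x + 8·y + -289/5 = 0 ∩ |CF|² = 1332/25]
6. C_y = 23/5  [line -15·x + 8·y + -289/5 = 0 ∩ |CF|² = 1332/25]
   → C = (-7/5, 23/5)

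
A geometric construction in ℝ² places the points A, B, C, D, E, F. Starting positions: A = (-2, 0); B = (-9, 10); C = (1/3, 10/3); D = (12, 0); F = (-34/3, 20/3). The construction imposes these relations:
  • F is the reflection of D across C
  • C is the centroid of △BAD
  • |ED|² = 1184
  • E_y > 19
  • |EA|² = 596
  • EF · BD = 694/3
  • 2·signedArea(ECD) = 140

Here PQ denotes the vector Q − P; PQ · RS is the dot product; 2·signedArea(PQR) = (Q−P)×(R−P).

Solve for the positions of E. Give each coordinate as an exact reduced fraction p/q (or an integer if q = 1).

E = (-16, 20)

1. E_x = -16  [EF · BD = 694/3 ∩ 2·signedArea(ECD) = 140]
2. E_y = 20  [EF · BD = 694/3 ∩ 2·signedArea(ECD) = 140]
   → E = (-16, 20)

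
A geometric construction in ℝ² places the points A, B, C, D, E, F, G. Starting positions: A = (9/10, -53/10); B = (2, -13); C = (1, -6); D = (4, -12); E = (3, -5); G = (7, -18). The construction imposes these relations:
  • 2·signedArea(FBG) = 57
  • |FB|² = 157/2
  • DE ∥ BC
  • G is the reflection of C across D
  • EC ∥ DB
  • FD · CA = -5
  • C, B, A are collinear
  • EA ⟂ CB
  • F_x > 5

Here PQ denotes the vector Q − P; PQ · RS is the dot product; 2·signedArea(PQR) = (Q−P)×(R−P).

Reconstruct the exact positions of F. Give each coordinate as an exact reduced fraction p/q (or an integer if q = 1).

1. F_x = 51/10  [2·signedArea(FBG) = 57 ∩ FD · CA = -5]
2. F_y = -47/10  [2·signedArea(FBG) = 57 ∩ FD · CA = -5]
   → F = (51/10, -47/10)

F = (51/10, -47/10)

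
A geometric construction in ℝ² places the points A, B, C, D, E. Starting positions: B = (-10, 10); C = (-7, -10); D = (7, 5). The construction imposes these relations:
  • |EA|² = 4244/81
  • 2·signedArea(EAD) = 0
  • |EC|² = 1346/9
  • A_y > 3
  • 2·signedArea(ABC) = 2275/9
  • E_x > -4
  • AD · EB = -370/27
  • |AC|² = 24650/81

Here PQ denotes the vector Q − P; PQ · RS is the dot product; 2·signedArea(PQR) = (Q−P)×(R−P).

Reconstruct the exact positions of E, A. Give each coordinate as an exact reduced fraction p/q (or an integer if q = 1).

A = (32/9, 35/9)
E = (-10/3, 5/3)

1. A_x = 32/9  [line 20·x + 3·y + -745/9 = 0 ∩ |AC|² = 24650/81]
2. A_y = 35/9  [line 20·x + 3·y + -745/9 = 0 ∩ |AC|² = 24650/81]
   → A = (32/9, 35/9)
3. E_x = -10/3  [2·signedArea(EAD) = 0 ∩ AD · EB = -370/27]
4. E_y = 5/3  [2·signedArea(EAD) = 0 ∩ AD · EB = -370/27]
   → E = (-10/3, 5/3)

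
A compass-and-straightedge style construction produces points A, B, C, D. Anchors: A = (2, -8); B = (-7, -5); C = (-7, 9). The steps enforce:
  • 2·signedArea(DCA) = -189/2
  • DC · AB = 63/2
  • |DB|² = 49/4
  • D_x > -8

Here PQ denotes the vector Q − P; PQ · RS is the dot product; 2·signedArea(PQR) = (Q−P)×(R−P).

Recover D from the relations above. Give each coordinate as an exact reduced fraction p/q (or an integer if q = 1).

1. D_x = -7  [2·signedArea(DCA) = -189/2 ∩ DC · AB = 63/2]
2. D_y = -3/2  [2·signedArea(DCA) = -189/2 ∩ DC · AB = 63/2]
   → D = (-7, -3/2)

D = (-7, -3/2)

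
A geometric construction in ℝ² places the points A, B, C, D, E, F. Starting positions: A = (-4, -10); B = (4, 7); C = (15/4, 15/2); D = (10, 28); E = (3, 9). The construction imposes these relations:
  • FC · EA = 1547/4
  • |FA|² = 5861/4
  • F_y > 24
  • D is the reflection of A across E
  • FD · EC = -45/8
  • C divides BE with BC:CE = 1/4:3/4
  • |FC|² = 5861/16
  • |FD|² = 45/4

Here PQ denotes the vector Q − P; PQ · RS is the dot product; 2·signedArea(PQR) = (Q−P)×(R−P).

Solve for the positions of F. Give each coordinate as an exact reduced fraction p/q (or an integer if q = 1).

1. F_x = 23/2  [FD · EC = -45/8 ∩ FC · EA = 1547/4]
2. F_y = 25  [FD · EC = -45/8 ∩ FC · EA = 1547/4]
   → F = (23/2, 25)

F = (23/2, 25)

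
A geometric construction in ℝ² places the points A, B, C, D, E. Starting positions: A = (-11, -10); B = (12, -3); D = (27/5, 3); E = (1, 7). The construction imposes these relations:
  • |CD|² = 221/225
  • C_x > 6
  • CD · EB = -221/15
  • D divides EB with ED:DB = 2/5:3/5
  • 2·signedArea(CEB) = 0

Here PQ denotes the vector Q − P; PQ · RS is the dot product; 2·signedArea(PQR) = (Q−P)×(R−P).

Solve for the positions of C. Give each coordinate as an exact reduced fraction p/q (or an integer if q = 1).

C = (92/15, 7/3)

1. C_x = 92/15  [2·signedArea(CEB) = 0 ∩ CD · EB = -221/15]
2. C_y = 7/3  [2·signedArea(CEB) = 0 ∩ CD · EB = -221/15]
   → C = (92/15, 7/3)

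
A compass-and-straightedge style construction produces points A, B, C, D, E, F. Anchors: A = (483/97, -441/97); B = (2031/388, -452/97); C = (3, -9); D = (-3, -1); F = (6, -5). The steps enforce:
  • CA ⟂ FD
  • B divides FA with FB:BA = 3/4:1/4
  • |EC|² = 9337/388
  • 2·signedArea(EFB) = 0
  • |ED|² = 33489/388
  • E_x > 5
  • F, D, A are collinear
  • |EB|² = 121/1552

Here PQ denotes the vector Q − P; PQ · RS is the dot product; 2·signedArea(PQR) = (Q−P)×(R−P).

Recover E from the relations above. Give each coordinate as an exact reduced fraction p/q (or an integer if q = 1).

E = (1065/194, -463/97)

1. E_x = 1065/194  [line -33/97·x + -297/388·y + -693/388 = 0 ∩ |ED|² = 33489/388]
2. E_y = -463/97  [line -33/97·x + -297/388·y + -693/388 = 0 ∩ |ED|² = 33489/388]
   → E = (1065/194, -463/97)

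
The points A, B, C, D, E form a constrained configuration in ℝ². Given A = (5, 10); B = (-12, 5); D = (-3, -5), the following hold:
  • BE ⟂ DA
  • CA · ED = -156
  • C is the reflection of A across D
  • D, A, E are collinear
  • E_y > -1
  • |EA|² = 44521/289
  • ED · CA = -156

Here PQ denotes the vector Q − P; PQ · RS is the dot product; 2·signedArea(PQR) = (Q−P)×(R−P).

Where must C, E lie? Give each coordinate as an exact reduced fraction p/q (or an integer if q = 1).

1. C_x = -11  [C is the reflection of A across D]
2. C_y = -20  [C is the reflection of A across D]
   → C = (-11, -20)
3. E_x = -243/289  [D, A, E are collinear ∩ BE ⟂ DA]
4. E_y = -275/289  [D, A, E are collinear ∩ BE ⟂ DA]
   → E = (-243/289, -275/289)

C = (-11, -20)
E = (-243/289, -275/289)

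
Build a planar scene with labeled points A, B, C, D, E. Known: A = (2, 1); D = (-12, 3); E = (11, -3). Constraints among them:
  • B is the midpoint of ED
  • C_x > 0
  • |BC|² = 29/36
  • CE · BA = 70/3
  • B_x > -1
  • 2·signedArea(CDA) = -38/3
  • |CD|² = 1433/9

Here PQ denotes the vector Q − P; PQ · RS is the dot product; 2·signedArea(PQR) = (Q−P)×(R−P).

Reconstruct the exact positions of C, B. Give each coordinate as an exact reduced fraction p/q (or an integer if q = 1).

B = (-1/2, 0)
C = (1/3, 1/3)

1. C_x = 1/3  [line 2·x + 14·y + -16/3 = 0 ∩ |CD|² = 1433/9]
2. C_y = 1/3  [line 2·x + 14·y + -16/3 = 0 ∩ |CD|² = 1433/9]
   → C = (1/3, 1/3)
3. B_x = -1/2  [CE · BA = 70/3 ∩ B is the midpoint of ED]
4. B_y = 0  [CE · BA = 70/3 ∩ B is the midpoint of ED]
   → B = (-1/2, 0)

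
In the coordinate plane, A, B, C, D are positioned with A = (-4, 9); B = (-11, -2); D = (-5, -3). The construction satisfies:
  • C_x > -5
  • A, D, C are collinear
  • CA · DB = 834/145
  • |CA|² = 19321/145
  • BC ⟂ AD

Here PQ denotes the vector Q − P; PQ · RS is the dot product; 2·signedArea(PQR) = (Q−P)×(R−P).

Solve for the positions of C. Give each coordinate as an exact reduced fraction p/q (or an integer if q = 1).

1. C_x = -719/145  [A, D, C are collinear ∩ BC ⟂ AD]
2. C_y = -363/145  [A, D, C are collinear ∩ BC ⟂ AD]
   → C = (-719/145, -363/145)

C = (-719/145, -363/145)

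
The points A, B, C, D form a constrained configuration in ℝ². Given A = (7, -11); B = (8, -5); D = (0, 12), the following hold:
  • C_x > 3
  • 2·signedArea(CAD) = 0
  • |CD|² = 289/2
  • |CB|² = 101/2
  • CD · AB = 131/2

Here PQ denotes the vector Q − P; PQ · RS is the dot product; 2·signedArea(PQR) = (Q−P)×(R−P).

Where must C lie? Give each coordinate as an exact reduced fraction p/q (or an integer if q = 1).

1. C_x = 7/2  [2·signedArea(CAD) = 0 ∩ CD · AB = 131/2]
2. C_y = 1/2  [2·signedArea(CAD) = 0 ∩ CD · AB = 131/2]
   → C = (7/2, 1/2)

C = (7/2, 1/2)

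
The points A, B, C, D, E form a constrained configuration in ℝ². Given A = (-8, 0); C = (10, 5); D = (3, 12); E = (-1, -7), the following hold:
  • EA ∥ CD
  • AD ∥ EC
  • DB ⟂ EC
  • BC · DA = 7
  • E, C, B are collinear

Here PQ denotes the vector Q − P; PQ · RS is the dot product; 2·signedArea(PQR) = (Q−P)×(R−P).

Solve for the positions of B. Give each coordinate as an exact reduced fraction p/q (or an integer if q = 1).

B = (2727/265, 1409/265)

1. B_x = 2727/265  [E, C, B are collinear ∩ DB ⟂ EC]
2. B_y = 1409/265  [E, C, B are collinear ∩ DB ⟂ EC]
   → B = (2727/265, 1409/265)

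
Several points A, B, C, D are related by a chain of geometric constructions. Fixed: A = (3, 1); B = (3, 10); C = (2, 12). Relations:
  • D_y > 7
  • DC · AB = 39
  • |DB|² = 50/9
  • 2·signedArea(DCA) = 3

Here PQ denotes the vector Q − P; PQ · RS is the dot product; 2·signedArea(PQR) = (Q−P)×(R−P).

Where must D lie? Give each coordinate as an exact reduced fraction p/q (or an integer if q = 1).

1. D_x = 8/3  [2·signedArea(DCA) = 3 ∩ DC · AB = 39]
2. D_y = 23/3  [2·signedArea(DCA) = 3 ∩ DC · AB = 39]
   → D = (8/3, 23/3)

D = (8/3, 23/3)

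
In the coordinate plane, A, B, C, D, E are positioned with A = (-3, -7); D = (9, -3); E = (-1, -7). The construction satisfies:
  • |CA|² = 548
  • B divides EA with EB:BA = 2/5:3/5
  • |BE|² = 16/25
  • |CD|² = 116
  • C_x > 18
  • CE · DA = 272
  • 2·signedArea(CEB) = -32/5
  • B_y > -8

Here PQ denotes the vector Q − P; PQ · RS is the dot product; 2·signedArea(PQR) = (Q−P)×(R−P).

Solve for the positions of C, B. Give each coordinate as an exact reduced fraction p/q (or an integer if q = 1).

1. B_x = -9/5  [B divides EA with EB:BA = 2/5:3/5]
2. B_y = -7  [B divides EA with EB:BA = 2/5:3/5]
   → B = (-9/5, -7)
3. C_x = 19  [2·signedArea(CEB) = -32/5 ∩ CE · DA = 272]
4. C_y = 1  [2·signedArea(CEB) = -32/5 ∩ CE · DA = 272]
   → C = (19, 1)

B = (-9/5, -7)
C = (19, 1)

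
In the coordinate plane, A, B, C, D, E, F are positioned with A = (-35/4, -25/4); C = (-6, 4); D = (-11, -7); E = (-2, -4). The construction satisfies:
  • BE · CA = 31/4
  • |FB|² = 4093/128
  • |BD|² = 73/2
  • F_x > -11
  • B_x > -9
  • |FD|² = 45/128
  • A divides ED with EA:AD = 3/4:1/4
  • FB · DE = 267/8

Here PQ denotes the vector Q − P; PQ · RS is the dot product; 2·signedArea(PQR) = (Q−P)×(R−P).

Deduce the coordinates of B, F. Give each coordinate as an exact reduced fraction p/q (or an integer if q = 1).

B = (-17/2, -3/2)
F = (-167/16, -109/16)

1. B_x = -17/2  [line 11/4·x + 41/4·y + 155/4 = 0 ∩ |BD|² = 73/2]
2. B_y = -3/2  [line 11/4·x + 41/4·y + 155/4 = 0 ∩ |BD|² = 73/2]
   → B = (-17/2, -3/2)
3. F_x = -167/16  [line -9·x + -3·y + -915/8 = 0 ∩ |FB|² = 4093/128]
4. F_y = -109/16  [line -9·x + -3·y + -915/8 = 0 ∩ |FB|² = 4093/128]
   → F = (-167/16, -109/16)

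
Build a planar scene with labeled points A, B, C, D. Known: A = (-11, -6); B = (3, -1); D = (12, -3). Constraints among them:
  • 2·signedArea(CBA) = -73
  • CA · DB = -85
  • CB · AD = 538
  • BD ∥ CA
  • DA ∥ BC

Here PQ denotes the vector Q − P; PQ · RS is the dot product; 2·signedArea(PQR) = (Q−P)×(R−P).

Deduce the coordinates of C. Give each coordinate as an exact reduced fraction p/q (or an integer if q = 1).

1. C_x = -20  [BD ∥ CA ∩ DA ∥ BC]
2. C_y = -4  [BD ∥ CA ∩ DA ∥ BC]
   → C = (-20, -4)

C = (-20, -4)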